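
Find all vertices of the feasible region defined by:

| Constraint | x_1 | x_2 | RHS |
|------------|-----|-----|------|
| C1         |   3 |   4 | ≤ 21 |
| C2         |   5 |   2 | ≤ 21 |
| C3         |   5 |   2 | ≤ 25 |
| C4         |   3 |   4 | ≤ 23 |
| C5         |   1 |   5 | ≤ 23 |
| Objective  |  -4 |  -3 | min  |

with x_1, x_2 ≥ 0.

(0, 0), (4.2, 0), (3, 3), (1.182, 4.364), (0, 4.6)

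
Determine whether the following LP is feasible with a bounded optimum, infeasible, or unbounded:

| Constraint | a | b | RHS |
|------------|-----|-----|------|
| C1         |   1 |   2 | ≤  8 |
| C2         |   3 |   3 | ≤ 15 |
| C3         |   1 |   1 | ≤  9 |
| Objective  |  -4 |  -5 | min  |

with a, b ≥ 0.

Feasible with a bounded optimal solution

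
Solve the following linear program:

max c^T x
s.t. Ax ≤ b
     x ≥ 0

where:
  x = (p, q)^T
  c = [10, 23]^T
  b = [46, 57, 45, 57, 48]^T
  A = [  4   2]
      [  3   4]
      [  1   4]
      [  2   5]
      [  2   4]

Evaluate the objective at each vertex of the feasible region:
  z(0, 0) = 0
  z(11.5, 0) = 115
  z(7.333, 8.333) = 265
  z(6, 9) = 267  ←
  z(1, 11) = 263
  z(0, 11.25) = 258.8
The maximum is at p = 6, q = 9.

p = 6, q = 9, z = 267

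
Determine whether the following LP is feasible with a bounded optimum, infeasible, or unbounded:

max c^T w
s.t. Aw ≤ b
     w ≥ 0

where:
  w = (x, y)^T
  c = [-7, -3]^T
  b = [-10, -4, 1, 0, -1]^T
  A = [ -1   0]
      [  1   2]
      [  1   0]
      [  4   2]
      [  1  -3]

Infeasible (no feasible solution exists)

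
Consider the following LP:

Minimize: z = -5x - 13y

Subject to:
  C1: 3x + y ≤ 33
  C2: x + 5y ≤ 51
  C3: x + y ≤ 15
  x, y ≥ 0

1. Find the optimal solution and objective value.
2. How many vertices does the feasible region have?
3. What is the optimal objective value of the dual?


1. x = 6, y = 9, z = -147
2. 5
3. -147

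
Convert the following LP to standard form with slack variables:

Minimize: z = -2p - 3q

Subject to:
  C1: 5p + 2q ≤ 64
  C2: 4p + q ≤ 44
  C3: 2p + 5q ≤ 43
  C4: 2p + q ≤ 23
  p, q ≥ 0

min z = -2p - 3q

s.t.
  5p + 2q + s1 = 64
  4p + q + s2 = 44
  2p + 5q + s3 = 43
  2p + q + s4 = 23
  p, q, s1, s2, s3, s4 ≥ 0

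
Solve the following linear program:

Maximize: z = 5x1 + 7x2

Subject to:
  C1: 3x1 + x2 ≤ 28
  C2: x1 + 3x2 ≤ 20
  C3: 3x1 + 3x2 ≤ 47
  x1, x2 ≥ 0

Evaluate the objective at each vertex of the feasible region:
  z(0, 0) = 0
  z(9.333, 0) = 46.67
  z(8, 4) = 68  ←
  z(0, 6.667) = 46.67
The maximum is at x1 = 8, x2 = 4.

x1 = 8, x2 = 4, z = 68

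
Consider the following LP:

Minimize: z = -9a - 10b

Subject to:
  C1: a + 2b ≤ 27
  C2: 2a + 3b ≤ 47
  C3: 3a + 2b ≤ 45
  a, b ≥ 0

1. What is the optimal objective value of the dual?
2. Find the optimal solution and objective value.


1. -171
2. a = 9, b = 9, z = -171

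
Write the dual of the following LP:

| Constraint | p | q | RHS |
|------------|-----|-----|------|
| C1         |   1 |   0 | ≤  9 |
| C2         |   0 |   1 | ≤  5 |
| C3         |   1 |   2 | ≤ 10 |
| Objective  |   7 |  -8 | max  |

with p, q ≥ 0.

Primal max cᵀx s.t. Ax ≤ b, x ≥ 0  →  Dual min bᵀy s.t. Aᵀy ≥ c, y ≥ 0.

Minimize: z = 9y1 + 5y2 + 10y3

Subject to:
  y1 + y3 ≥ 7
  y2 + 2y3 ≥ -8
  y1, y2, y3 ≥ 0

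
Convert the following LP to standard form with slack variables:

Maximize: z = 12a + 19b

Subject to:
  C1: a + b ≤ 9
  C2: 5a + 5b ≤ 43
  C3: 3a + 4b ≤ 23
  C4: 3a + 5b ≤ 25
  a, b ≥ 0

max z = 12a + 19b

s.t.
  a + b + s1 = 9
  5a + 5b + s2 = 43
  3a + 4b + s3 = 23
  3a + 5b + s4 = 25
  a, b, s1, s2, s3, s4 ≥ 0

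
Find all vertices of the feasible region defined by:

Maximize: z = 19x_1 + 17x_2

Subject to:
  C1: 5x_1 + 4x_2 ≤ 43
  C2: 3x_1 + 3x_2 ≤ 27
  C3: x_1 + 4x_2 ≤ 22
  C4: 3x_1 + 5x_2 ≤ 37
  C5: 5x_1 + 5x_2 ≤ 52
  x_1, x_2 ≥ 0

(0, 0), (8.6, 0), (7, 2), (4.667, 4.333), (0, 5.5)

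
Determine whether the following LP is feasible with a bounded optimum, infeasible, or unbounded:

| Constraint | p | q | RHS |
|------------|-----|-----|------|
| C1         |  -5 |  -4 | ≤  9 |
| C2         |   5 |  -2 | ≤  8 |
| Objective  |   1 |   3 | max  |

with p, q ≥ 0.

Unbounded (objective can increase without bound)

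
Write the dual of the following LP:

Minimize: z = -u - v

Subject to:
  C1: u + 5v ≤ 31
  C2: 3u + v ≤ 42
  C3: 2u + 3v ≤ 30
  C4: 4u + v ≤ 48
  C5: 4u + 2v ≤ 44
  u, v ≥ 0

Primal min cᵀx s.t. Ax ≤ b, x ≥ 0  →  Dual max −bᵀy s.t. Aᵀy ≥ −c, y ≥ 0.

Maximize: z = -31y1 - 42y2 - 30y3 - 48y4 - 44y5

Subject to:
  y1 + 3y2 + 2y3 + 4y4 + 4y5 ≥ 1
  5y1 + y2 + 3y3 + y4 + 2y5 ≥ 1
  y1, y2, y3, y4, y5 ≥ 0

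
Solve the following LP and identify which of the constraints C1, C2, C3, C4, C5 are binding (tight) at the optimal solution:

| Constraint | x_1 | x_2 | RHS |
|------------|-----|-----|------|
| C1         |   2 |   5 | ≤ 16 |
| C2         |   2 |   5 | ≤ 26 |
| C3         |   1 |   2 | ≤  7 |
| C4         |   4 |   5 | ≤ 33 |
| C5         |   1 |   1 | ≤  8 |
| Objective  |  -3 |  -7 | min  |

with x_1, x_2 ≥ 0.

At x_1 = 3, x_2 = 2, compute slack b - a·x for each constraint:
  C1: 16 − 16 = 0  (binding)
  C2: 26 − 16 = 10  (slack)
  C3: 7 − 7 = 0  (binding)
  C4: 33 − 22 = 11  (slack)
  C5: 8 − 5 = 3  (slack)

Optimal: x_1 = 3, x_2 = 2
Binding: C1, C3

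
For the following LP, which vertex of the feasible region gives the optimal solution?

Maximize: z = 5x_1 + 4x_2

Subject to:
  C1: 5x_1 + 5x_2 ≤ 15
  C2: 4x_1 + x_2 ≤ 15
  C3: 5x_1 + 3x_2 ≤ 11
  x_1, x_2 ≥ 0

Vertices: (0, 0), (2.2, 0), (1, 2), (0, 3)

Evaluate the objective at each vertex of the feasible region:
  z(0, 0) = 0
  z(2.2, 0) = 11
  z(1, 2) = 13  ←
  z(0, 3) = 12
The maximum is at x_1 = 1, x_2 = 2.

(1, 2)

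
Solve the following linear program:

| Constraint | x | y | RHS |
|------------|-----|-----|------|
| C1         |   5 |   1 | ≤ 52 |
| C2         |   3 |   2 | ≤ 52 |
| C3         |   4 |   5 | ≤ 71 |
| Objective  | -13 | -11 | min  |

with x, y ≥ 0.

Evaluate the objective at each vertex of the feasible region:
  z(0, 0) = 0
  z(10.4, 0) = -135.2
  z(9, 7) = -194  ←
  z(0, 14.2) = -156.2
The minimum is at x = 9, y = 7.

x = 9, y = 7, z = -194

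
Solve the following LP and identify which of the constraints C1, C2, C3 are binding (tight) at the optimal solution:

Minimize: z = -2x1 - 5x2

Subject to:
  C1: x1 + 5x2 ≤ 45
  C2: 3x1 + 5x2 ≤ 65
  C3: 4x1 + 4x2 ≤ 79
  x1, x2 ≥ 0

At x1 = 10, x2 = 7, compute slack b - a·x for each constraint:
  C1: 45 − 45 = 0  (binding)
  C2: 65 − 65 = 0  (binding)
  C3: 79 − 68 = 11  (slack)

Optimal: x1 = 10, x2 = 7
Binding: C1, C2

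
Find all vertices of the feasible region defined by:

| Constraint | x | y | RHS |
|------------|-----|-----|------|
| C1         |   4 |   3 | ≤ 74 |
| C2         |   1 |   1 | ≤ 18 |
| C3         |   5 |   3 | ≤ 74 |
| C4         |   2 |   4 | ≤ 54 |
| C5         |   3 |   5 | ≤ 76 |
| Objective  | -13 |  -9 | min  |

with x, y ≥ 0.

(0, 0), (14.8, 0), (10, 8), (9, 9), (0, 13.5)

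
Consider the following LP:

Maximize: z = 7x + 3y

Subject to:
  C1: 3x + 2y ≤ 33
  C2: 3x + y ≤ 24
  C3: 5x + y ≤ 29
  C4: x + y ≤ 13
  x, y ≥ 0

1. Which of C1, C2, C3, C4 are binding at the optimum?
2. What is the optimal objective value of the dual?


1. C3, C4
2. 55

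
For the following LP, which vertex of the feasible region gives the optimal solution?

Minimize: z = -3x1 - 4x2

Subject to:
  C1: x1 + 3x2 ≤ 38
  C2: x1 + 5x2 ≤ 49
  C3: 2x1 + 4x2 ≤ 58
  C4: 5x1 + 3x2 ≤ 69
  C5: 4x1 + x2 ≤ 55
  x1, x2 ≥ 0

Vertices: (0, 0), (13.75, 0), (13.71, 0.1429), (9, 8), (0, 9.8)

Evaluate the objective at each vertex of the feasible region:
  z(0, 0) = 0
  z(13.75, 0) = -41.25
  z(13.71, 0.1429) = -41.71
  z(9, 8) = -59  ←
  z(0, 9.8) = -39.2
The minimum is at x1 = 9, x2 = 8.

(9, 8)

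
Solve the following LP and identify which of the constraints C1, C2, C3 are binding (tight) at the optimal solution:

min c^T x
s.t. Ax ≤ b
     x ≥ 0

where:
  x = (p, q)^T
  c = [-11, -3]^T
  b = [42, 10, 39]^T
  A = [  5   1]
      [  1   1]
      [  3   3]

At p = 8, q = 2, compute slack b - a·x for each constraint:
  C1: 42 − 42 = 0  (binding)
  C2: 10 − 10 = 0  (binding)
  C3: 39 − 30 = 9  (slack)

Optimal: p = 8, q = 2
Binding: C1, C2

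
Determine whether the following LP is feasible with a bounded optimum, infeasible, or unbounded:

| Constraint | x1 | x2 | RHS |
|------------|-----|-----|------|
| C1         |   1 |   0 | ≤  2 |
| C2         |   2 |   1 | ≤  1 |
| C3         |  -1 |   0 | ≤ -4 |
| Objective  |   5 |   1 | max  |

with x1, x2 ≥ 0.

Infeasible (no feasible solution exists)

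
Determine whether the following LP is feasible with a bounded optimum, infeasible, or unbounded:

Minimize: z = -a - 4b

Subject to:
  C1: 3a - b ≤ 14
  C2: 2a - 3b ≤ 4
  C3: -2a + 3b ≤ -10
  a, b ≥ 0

Infeasible (no feasible solution exists)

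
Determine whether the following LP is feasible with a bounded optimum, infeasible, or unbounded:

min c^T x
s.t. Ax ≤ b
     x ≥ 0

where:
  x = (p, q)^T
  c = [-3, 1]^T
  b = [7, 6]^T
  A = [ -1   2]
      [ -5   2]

Unbounded (objective can decrease without bound)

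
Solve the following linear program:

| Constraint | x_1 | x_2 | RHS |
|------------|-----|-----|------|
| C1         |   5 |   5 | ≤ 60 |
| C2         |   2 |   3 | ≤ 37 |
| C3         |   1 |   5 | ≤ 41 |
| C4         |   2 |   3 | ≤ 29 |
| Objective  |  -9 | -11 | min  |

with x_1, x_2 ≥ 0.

Evaluate the objective at each vertex of the feasible region:
  z(0, 0) = 0
  z(12, 0) = -108
  z(7, 5) = -118  ←
  z(3.143, 7.571) = -111.6
  z(0, 8.2) = -90.2
The minimum is at x_1 = 7, x_2 = 5.

x_1 = 7, x_2 = 5, z = -118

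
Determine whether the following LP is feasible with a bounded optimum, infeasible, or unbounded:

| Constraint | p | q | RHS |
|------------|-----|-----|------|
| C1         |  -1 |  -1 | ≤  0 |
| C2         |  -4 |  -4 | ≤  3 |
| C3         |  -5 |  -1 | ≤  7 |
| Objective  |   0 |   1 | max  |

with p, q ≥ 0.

Unbounded (objective can increase without bound)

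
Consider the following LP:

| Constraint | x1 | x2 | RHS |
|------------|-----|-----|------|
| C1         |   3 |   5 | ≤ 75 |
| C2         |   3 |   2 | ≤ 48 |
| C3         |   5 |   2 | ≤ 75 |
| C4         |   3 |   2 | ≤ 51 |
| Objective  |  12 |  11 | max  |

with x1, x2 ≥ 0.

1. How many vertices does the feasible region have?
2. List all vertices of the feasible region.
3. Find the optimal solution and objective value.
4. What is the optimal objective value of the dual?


1. 5
2. (0, 0), (15, 0), (13.5, 3.75), (10, 9), (0, 15)
3. x1 = 10, x2 = 9, z = 219
4. 219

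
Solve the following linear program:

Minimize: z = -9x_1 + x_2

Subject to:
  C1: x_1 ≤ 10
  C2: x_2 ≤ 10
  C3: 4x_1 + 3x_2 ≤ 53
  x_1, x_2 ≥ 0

Evaluate the objective at each vertex of the feasible region:
  z(0, 0) = 0
  z(10, 0) = -90  ←
  z(10, 4.333) = -85.67
  z(5.75, 10) = -41.75
  z(0, 10) = 10
The minimum is at x_1 = 10, x_2 = 0.

x_1 = 10, x_2 = 0, z = -90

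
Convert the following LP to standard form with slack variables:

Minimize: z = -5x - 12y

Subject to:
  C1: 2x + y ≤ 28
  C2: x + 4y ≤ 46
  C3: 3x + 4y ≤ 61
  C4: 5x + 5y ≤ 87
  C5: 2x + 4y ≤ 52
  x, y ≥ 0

min z = -5x - 12y

s.t.
  2x + y + s1 = 28
  x + 4y + s2 = 46
  3x + 4y + s3 = 61
  5x + 5y + s4 = 87
  2x + 4y + s5 = 52
  x, y, s1, s2, s3, s4, s5 ≥ 0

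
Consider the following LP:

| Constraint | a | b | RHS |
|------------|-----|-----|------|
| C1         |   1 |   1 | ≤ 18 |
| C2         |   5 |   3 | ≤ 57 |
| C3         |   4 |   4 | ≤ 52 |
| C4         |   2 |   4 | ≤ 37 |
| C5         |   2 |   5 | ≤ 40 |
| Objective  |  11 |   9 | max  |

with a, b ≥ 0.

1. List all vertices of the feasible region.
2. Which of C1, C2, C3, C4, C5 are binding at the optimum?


1. (0, 0), (11.4, 0), (9, 4), (8.333, 4.667), (0, 8)
2. C2, C3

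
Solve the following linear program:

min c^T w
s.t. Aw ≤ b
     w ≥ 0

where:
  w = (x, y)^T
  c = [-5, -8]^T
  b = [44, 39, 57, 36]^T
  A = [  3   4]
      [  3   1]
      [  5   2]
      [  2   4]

Evaluate the objective at each vertex of the feasible region:
  z(0, 0) = 0
  z(11.4, 0) = -57
  z(10, 3.5) = -78
  z(8, 5) = -80  ←
  z(0, 9) = -72
The minimum is at x = 8, y = 5.

x = 8, y = 5, z = -80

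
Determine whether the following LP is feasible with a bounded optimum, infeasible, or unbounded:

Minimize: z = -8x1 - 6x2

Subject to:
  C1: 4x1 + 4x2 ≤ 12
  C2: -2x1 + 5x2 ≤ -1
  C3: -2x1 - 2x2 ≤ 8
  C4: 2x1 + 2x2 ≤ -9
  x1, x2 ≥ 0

Infeasible (no feasible solution exists)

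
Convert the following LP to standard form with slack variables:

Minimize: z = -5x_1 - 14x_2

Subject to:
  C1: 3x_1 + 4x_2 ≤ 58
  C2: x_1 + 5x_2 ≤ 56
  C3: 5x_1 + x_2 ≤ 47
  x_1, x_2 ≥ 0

min z = -5x_1 - 14x_2

s.t.
  3x_1 + 4x_2 + s1 = 58
  x_1 + 5x_2 + s2 = 56
  5x_1 + x_2 + s3 = 47
  x_1, x_2, s1, s2, s3 ≥ 0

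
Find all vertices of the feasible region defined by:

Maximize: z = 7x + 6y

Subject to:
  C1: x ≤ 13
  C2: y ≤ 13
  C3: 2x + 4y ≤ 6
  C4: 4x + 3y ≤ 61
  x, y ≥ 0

(0, 0), (3, 0), (0, 1.5)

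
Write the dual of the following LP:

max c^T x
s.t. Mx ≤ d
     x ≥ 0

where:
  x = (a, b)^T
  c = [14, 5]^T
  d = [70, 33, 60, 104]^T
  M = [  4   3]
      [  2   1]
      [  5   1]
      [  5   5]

Primal max cᵀx s.t. Ax ≤ b, x ≥ 0  →  Dual min bᵀy s.t. Aᵀy ≥ c, y ≥ 0.

Minimize: z = 70y1 + 33y2 + 60y3 + 104y4

Subject to:
  4y1 + 2y2 + 5y3 + 5y4 ≥ 14
  3y1 + y2 + y3 + 5y4 ≥ 5
  y1, y2, y3, y4 ≥ 0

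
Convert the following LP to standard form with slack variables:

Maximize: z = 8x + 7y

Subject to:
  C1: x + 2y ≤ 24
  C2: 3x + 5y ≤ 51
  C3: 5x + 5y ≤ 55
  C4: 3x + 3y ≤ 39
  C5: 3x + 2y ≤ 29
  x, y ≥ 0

max z = 8x + 7y

s.t.
  x + 2y + s1 = 24
  3x + 5y + s2 = 51
  5x + 5y + s3 = 55
  3x + 3y + s4 = 39
  3x + 2y + s5 = 29
  x, y, s1, s2, s3, s4, s5 ≥ 0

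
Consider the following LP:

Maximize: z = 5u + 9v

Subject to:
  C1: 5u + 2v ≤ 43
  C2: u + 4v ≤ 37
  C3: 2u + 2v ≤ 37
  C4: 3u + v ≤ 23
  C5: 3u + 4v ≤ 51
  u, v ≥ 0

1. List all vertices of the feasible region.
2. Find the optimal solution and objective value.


1. (0, 0), (7.667, 0), (5, 8), (0, 9.25)
2. u = 5, v = 8, z = 97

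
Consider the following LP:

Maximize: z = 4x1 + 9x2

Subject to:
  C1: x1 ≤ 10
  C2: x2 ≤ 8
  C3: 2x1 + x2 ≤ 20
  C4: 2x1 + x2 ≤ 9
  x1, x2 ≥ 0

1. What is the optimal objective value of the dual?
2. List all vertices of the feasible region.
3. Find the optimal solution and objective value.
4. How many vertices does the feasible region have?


1. 74
2. (0, 0), (4.5, 0), (0.5, 8), (0, 8)
3. x1 = 0.5, x2 = 8, z = 74
4. 4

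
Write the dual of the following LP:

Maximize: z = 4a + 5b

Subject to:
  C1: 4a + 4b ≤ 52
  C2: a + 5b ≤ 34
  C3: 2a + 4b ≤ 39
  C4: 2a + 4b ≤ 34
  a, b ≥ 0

Primal max cᵀx s.t. Ax ≤ b, x ≥ 0  →  Dual min bᵀy s.t. Aᵀy ≥ c, y ≥ 0.

Minimize: z = 52y1 + 34y2 + 39y3 + 34y4

Subject to:
  4y1 + y2 + 2y3 + 2y4 ≥ 4
  4y1 + 5y2 + 4y3 + 4y4 ≥ 5
  y1, y2, y3, y4 ≥ 0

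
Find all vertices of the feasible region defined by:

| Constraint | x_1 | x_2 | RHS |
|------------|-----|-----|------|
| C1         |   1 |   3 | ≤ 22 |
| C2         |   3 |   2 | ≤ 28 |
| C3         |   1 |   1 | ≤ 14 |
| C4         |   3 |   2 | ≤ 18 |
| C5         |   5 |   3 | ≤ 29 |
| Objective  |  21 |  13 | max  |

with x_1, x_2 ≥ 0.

(0, 0), (5.8, 0), (4, 3), (1.429, 6.857), (0, 7.333)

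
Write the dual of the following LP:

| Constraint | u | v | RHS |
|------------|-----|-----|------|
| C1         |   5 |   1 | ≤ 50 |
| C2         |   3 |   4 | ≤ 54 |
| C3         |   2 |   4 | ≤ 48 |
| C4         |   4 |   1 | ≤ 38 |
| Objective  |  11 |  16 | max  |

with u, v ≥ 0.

Primal max cᵀx s.t. Ax ≤ b, x ≥ 0  →  Dual min bᵀy s.t. Aᵀy ≥ c, y ≥ 0.

Minimize: z = 50y1 + 54y2 + 48y3 + 38y4

Subject to:
  5y1 + 3y2 + 2y3 + 4y4 ≥ 11
  y1 + 4y2 + 4y3 + y4 ≥ 16
  y1, y2, y3, y4 ≥ 0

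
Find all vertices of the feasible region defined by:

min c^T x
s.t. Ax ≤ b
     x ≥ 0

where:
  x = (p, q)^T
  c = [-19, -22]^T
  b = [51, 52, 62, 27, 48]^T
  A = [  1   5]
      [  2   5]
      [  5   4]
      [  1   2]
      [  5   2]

(0, 0), (9.6, 0), (6.8, 7), (6, 8), (1, 10), (0, 10.2)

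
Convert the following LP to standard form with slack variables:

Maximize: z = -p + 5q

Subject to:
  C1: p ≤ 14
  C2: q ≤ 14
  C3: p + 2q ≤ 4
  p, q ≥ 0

max z = -p + 5q

s.t.
  p + s1 = 14
  q + s2 = 14
  p + 2q + s3 = 4
  p, q, s1, s2, s3 ≥ 0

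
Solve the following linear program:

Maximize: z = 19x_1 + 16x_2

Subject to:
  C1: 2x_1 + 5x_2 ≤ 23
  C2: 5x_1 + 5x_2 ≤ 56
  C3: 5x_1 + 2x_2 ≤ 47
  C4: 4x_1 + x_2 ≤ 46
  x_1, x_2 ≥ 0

Evaluate the objective at each vertex of the feasible region:
  z(0, 0) = 0
  z(9.4, 0) = 178.6
  z(9, 1) = 187  ←
  z(0, 4.6) = 73.6
The maximum is at x_1 = 9, x_2 = 1.

x_1 = 9, x_2 = 1, z = 187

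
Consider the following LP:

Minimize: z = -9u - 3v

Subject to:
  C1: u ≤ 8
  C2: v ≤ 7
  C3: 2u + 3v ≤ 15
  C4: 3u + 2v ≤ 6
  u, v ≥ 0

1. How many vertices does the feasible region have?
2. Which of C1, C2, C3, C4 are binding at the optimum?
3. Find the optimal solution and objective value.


1. 3
2. C4
3. u = 2, v = 0, z = -18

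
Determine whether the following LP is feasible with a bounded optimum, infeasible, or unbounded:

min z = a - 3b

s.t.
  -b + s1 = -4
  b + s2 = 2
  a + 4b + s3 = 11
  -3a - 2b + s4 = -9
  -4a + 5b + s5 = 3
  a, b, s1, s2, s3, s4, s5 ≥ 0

Infeasible (no feasible solution exists)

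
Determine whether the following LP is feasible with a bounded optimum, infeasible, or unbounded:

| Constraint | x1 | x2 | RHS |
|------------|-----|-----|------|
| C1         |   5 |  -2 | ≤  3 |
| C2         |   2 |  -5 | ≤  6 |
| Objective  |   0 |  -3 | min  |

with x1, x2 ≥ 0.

Unbounded (objective can decrease without bound)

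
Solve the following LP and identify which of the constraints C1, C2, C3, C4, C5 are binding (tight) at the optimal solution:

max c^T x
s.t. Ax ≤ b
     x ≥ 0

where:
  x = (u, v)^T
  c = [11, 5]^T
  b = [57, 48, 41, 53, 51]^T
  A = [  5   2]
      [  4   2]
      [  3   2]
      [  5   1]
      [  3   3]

At u = 9, v = 6, compute slack b - a·x for each constraint:
  C1: 57 − 57 = 0  (binding)
  C2: 48 − 48 = 0  (binding)
  C3: 41 − 39 = 2  (slack)
  C4: 53 − 51 = 2  (slack)
  C5: 51 − 45 = 6  (slack)

Optimal: u = 9, v = 6
Binding: C1, C2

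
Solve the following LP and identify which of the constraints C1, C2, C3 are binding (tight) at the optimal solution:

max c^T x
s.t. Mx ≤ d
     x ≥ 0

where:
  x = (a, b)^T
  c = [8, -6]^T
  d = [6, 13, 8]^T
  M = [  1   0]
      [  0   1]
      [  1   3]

At a = 6, b = 0, compute slack b - a·x for each constraint:
  C1: 6 − 6 = 0  (binding)
  C2: 13 − 0 = 13  (slack)
  C3: 8 − 6 = 2  (slack)

Optimal: a = 6, b = 0
Binding: C1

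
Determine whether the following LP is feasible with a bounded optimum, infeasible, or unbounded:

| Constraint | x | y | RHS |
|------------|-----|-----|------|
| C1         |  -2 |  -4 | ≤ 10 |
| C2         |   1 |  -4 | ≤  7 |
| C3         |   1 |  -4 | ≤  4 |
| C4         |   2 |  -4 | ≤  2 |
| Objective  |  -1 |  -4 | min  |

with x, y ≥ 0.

Unbounded (objective can decrease without bound)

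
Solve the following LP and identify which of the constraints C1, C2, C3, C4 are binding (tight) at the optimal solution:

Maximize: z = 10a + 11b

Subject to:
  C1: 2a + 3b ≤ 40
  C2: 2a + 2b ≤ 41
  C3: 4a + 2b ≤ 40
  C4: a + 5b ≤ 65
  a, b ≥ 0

At a = 5, b = 10, compute slack b - a·x for each constraint:
  C1: 40 − 40 = 0  (binding)
  C2: 41 − 30 = 11  (slack)
  C3: 40 − 40 = 0  (binding)
  C4: 65 − 55 = 10  (slack)

Optimal: a = 5, b = 10
Binding: C1, C3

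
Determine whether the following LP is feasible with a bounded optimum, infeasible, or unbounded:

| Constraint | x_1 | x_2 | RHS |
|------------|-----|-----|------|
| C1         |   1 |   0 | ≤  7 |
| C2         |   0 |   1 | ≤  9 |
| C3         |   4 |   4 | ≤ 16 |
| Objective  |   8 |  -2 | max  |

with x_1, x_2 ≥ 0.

Feasible with a bounded optimal solution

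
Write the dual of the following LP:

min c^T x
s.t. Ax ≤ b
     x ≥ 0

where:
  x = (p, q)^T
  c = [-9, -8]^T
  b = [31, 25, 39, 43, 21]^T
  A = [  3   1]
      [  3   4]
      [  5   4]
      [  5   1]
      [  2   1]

Primal min cᵀx s.t. Ax ≤ b, x ≥ 0  →  Dual max −bᵀy s.t. Aᵀy ≥ −c, y ≥ 0.

Maximize: z = -31y1 - 25y2 - 39y3 - 43y4 - 21y5

Subject to:
  3y1 + 3y2 + 5y3 + 5y4 + 2y5 ≥ 9
  y1 + 4y2 + 4y3 + y4 + y5 ≥ 8
  y1, y2, y3, y4, y5 ≥ 0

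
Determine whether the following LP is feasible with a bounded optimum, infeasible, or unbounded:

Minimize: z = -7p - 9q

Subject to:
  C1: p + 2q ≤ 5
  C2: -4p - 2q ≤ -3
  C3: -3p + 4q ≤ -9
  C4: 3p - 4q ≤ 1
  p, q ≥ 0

Infeasible (no feasible solution exists)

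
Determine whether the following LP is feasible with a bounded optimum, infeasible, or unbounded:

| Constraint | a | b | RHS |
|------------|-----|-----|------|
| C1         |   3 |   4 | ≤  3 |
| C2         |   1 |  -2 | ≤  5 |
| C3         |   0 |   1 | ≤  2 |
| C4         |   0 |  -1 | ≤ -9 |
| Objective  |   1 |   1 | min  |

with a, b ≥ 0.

Infeasible (no feasible solution exists)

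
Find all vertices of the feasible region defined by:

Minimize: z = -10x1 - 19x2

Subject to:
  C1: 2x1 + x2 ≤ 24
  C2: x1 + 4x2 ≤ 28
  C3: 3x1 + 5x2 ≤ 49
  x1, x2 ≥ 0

(0, 0), (12, 0), (10.14, 3.714), (8, 5), (0, 7)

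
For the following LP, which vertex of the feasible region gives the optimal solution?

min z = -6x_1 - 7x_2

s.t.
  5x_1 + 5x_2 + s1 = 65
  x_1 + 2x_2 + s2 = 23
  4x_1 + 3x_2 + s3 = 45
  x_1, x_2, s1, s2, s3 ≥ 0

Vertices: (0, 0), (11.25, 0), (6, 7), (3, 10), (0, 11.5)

Evaluate the objective at each vertex of the feasible region:
  z(0, 0) = 0
  z(11.25, 0) = -67.5
  z(6, 7) = -85
  z(3, 10) = -88  ←
  z(0, 11.5) = -80.5
The minimum is at x_1 = 3, x_2 = 10.

(3, 10)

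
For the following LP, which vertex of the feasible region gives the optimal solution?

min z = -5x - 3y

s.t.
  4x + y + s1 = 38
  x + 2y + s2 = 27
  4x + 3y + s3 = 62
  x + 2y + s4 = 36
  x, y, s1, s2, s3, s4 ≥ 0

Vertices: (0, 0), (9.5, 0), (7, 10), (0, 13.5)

Evaluate the objective at each vertex of the feasible region:
  z(0, 0) = 0
  z(9.5, 0) = -47.5
  z(7, 10) = -65  ←
  z(0, 13.5) = -40.5
The minimum is at x = 7, y = 10.

(7, 10)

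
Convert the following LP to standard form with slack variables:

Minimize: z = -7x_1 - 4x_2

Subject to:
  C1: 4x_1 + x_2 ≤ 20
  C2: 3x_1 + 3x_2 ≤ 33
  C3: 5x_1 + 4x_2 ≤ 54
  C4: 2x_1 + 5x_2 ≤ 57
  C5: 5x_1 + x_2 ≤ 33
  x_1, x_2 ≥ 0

min z = -7x_1 - 4x_2

s.t.
  4x_1 + x_2 + s1 = 20
  3x_1 + 3x_2 + s2 = 33
  5x_1 + 4x_2 + s3 = 54
  2x_1 + 5x_2 + s4 = 57
  5x_1 + x_2 + s5 = 33
  x_1, x_2, s1, s2, s3, s4, s5 ≥ 0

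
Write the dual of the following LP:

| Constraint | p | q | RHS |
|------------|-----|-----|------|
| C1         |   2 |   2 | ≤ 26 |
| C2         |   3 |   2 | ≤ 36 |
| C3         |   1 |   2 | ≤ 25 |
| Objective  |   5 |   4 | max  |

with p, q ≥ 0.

Primal max cᵀx s.t. Ax ≤ b, x ≥ 0  →  Dual min bᵀy s.t. Aᵀy ≥ c, y ≥ 0.

Minimize: z = 26y1 + 36y2 + 25y3

Subject to:
  2y1 + 3y2 + y3 ≥ 5
  2y1 + 2y2 + 2y3 ≥ 4
  y1, y2, y3 ≥ 0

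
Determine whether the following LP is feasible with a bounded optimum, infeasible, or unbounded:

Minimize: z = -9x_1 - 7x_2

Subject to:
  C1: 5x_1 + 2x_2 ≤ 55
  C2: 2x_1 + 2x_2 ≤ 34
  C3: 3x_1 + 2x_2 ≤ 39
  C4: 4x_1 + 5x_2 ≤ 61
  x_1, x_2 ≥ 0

Feasible with a bounded optimal solution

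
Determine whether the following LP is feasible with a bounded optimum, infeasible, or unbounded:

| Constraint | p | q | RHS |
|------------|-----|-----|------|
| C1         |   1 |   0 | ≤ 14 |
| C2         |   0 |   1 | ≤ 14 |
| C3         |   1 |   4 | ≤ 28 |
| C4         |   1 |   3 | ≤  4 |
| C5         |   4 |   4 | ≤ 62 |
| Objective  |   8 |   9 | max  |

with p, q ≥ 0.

Feasible with a bounded optimal solution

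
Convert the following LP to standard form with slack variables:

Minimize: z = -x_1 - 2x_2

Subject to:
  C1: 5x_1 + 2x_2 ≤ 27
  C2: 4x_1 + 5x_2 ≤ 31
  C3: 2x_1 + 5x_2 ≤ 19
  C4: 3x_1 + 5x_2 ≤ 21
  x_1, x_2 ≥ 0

min z = -x_1 - 2x_2

s.t.
  5x_1 + 2x_2 + s1 = 27
  4x_1 + 5x_2 + s2 = 31
  2x_1 + 5x_2 + s3 = 19
  3x_1 + 5x_2 + s4 = 21
  x_1, x_2, s1, s2, s3, s4 ≥ 0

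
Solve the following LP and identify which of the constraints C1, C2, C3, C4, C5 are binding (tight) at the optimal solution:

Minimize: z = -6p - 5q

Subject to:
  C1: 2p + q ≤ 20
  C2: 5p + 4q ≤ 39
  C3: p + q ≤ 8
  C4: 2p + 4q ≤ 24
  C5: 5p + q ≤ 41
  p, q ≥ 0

At p = 7, q = 1, compute slack b - a·x for each constraint:
  C1: 20 − 15 = 5  (slack)
  C2: 39 − 39 = 0  (binding)
  C3: 8 − 8 = 0  (binding)
  C4: 24 − 18 = 6  (slack)
  C5: 41 − 36 = 5  (slack)

Optimal: p = 7, q = 1
Binding: C2, C3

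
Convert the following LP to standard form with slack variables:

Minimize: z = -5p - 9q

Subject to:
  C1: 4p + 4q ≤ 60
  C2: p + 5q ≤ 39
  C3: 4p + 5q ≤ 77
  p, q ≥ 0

min z = -5p - 9q

s.t.
  4p + 4q + s1 = 60
  p + 5q + s2 = 39
  4p + 5q + s3 = 77
  p, q, s1, s2, s3 ≥ 0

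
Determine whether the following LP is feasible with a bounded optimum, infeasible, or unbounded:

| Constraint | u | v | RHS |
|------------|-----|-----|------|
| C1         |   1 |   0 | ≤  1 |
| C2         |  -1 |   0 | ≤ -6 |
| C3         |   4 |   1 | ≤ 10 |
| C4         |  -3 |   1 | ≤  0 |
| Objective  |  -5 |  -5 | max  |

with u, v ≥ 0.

Infeasible (no feasible solution exists)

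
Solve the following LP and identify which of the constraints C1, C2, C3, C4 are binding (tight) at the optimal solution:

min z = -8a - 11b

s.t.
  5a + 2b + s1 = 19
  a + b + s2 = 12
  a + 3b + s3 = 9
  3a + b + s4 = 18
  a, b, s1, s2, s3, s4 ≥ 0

At a = 3, b = 2, compute slack b - a·x for each constraint:
  C1: 19 − 19 = 0  (binding)
  C2: 12 − 5 = 7  (slack)
  C3: 9 − 9 = 0  (binding)
  C4: 18 − 11 = 7  (slack)

Optimal: a = 3, b = 2
Binding: C1, C3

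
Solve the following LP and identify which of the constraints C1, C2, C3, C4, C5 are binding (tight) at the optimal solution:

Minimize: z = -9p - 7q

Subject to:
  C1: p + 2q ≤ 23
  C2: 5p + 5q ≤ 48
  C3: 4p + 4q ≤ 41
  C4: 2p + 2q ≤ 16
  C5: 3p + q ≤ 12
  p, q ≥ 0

At p = 2, q = 6, compute slack b - a·x for each constraint:
  C1: 23 − 14 = 9  (slack)
  C2: 48 − 40 = 8  (slack)
  C3: 41 − 32 = 9  (slack)
  C4: 16 − 16 = 0  (binding)
  C5: 12 − 12 = 0  (binding)

Optimal: p = 2, q = 6
Binding: C4, C5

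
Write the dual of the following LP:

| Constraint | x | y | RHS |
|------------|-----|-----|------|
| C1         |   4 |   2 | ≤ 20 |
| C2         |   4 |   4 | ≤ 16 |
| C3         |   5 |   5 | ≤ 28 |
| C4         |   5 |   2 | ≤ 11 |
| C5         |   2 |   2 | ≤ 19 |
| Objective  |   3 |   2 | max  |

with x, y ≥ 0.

Primal max cᵀx s.t. Ax ≤ b, x ≥ 0  →  Dual min bᵀy s.t. Aᵀy ≥ c, y ≥ 0.

Minimize: z = 20y1 + 16y2 + 28y3 + 11y4 + 19y5

Subject to:
  4y1 + 4y2 + 5y3 + 5y4 + 2y5 ≥ 3
  2y1 + 4y2 + 5y3 + 2y4 + 2y5 ≥ 2
  y1, y2, y3, y4, y5 ≥ 0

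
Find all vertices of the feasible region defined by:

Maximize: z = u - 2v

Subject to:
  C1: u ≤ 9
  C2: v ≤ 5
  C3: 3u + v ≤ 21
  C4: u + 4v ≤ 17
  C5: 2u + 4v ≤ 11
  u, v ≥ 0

(0, 0), (5.5, 0), (0, 2.75)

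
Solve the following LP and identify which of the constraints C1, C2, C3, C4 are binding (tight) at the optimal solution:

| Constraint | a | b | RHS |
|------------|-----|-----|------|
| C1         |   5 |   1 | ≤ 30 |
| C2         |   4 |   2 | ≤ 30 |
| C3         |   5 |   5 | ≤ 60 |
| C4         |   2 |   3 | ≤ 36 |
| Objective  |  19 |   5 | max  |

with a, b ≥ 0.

At a = 5, b = 5, compute slack b - a·x for each constraint:
  C1: 30 − 30 = 0  (binding)
  C2: 30 − 30 = 0  (binding)
  C3: 60 − 50 = 10  (slack)
  C4: 36 − 25 = 11  (slack)

Optimal: a = 5, b = 5
Binding: C1, C2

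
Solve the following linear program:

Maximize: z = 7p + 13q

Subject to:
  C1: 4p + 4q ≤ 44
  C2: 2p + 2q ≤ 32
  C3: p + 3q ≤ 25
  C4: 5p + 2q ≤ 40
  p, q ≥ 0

Evaluate the objective at each vertex of the feasible region:
  z(0, 0) = 0
  z(8, 0) = 56
  z(6, 5) = 107
  z(4, 7) = 119  ←
  z(0, 8.333) = 108.3
The maximum is at p = 4, q = 7.

p = 4, q = 7, z = 119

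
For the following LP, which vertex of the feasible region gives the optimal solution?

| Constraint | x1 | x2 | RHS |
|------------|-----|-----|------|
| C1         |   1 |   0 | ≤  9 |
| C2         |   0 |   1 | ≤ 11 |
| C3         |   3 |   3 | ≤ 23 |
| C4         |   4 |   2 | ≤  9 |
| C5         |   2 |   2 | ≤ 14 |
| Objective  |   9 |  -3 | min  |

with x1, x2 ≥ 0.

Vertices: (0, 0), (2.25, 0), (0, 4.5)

Evaluate the objective at each vertex of the feasible region:
  z(0, 0) = 0
  z(2.25, 0) = 20.25
  z(0, 4.5) = -13.5  ←
The minimum is at x1 = 0, x2 = 4.5.

(0, 4.5)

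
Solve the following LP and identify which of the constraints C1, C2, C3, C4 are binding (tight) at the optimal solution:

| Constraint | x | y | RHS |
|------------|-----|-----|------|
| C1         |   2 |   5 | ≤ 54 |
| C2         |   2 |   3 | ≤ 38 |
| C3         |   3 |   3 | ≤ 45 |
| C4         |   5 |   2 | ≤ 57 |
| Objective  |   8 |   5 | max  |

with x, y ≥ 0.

At x = 9, y = 6, compute slack b - a·x for each constraint:
  C1: 54 − 48 = 6  (slack)
  C2: 38 − 36 = 2  (slack)
  C3: 45 − 45 = 0  (binding)
  C4: 57 − 57 = 0  (binding)

Optimal: x = 9, y = 6
Binding: C3, C4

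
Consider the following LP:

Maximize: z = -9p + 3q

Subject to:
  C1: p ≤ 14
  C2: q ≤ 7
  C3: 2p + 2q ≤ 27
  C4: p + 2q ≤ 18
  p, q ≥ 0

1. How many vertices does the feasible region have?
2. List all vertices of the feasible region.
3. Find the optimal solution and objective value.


1. 5
2. (0, 0), (13.5, 0), (9, 4.5), (4, 7), (0, 7)
3. p = 0, q = 7, z = 21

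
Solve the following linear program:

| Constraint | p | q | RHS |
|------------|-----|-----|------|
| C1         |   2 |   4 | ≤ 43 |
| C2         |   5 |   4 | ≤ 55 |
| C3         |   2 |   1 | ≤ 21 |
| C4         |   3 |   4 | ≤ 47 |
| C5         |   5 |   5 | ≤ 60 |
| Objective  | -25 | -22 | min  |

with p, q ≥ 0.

Evaluate the objective at each vertex of the feasible region:
  z(0, 0) = 0
  z(10.5, 0) = -262.5
  z(9.667, 1.667) = -278.3
  z(7, 5) = -285  ←
  z(2.5, 9.5) = -271.5
  z(0, 10.75) = -236.5
The minimum is at p = 7, q = 5.

p = 7, q = 5, z = -285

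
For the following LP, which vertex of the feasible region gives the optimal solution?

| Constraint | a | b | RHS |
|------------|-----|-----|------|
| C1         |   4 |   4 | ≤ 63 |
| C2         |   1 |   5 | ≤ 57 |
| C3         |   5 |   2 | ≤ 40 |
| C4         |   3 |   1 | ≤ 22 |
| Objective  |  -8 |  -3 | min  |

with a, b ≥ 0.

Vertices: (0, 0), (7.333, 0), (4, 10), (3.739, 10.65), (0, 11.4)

Evaluate the objective at each vertex of the feasible region:
  z(0, 0) = 0
  z(7.333, 0) = -58.67
  z(4, 10) = -62  ←
  z(3.739, 10.65) = -61.87
  z(0, 11.4) = -34.2
The minimum is at a = 4, b = 10.

(4, 10)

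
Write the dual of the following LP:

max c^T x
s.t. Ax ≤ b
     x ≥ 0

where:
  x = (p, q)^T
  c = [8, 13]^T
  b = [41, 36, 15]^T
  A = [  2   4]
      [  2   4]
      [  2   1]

Primal max cᵀx s.t. Ax ≤ b, x ≥ 0  →  Dual min bᵀy s.t. Aᵀy ≥ c, y ≥ 0.

Minimize: z = 41y1 + 36y2 + 15y3

Subject to:
  2y1 + 2y2 + 2y3 ≥ 8
  4y1 + 4y2 + y3 ≥ 13
  y1, y2, y3 ≥ 0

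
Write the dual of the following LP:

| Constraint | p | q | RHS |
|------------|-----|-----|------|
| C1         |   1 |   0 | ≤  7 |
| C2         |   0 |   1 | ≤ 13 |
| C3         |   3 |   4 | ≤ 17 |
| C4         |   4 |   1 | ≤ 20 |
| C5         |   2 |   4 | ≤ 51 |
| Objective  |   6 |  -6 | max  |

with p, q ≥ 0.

Primal max cᵀx s.t. Ax ≤ b, x ≥ 0  →  Dual min bᵀy s.t. Aᵀy ≥ c, y ≥ 0.

Minimize: z = 7y1 + 13y2 + 17y3 + 20y4 + 51y5

Subject to:
  y1 + 3y3 + 4y4 + 2y5 ≥ 6
  y2 + 4y3 + y4 + 4y5 ≥ -6
  y1, y2, y3, y4, y5 ≥ 0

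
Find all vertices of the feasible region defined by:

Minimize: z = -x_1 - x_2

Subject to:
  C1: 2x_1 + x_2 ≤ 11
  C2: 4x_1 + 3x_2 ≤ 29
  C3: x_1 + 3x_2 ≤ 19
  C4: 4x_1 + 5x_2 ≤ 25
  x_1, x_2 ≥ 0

(0, 0), (5.5, 0), (5, 1), (0, 5)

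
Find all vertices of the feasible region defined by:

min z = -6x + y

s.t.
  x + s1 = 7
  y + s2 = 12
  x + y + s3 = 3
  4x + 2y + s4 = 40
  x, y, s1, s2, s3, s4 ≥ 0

(0, 0), (3, 0), (0, 3)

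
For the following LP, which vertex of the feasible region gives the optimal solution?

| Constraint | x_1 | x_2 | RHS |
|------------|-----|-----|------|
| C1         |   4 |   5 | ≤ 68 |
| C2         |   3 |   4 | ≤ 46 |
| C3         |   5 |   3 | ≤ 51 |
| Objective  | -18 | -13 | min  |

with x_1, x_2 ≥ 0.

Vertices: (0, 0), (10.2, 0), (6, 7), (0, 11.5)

Evaluate the objective at each vertex of the feasible region:
  z(0, 0) = 0
  z(10.2, 0) = -183.6
  z(6, 7) = -199  ←
  z(0, 11.5) = -149.5
The minimum is at x_1 = 6, x_2 = 7.

(6, 7)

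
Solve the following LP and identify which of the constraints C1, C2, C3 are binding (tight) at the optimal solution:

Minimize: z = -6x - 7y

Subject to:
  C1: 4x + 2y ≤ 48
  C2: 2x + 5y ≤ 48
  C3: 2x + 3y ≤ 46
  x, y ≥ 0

At x = 9, y = 6, compute slack b - a·x for each constraint:
  C1: 48 − 48 = 0  (binding)
  C2: 48 − 48 = 0  (binding)
  C3: 46 − 36 = 10  (slack)

Optimal: x = 9, y = 6
Binding: C1, C2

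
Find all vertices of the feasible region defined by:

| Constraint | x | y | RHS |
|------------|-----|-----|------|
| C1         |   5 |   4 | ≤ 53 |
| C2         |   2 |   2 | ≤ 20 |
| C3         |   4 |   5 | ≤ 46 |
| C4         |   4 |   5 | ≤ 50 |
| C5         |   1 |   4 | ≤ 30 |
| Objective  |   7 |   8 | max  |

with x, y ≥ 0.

(0, 0), (10, 0), (4, 6), (3.091, 6.727), (0, 7.5)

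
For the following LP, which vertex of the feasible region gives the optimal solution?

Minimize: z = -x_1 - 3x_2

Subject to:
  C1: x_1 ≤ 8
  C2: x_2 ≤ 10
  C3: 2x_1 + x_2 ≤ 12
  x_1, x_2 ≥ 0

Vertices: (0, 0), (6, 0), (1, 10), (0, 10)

Evaluate the objective at each vertex of the feasible region:
  z(0, 0) = 0
  z(6, 0) = -6
  z(1, 10) = -31  ←
  z(0, 10) = -30
The minimum is at x_1 = 1, x_2 = 10.

(1, 10)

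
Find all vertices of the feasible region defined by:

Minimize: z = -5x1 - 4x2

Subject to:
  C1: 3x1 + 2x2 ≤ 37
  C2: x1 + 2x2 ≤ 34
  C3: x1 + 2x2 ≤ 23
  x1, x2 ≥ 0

(0, 0), (12.33, 0), (7, 8), (0, 11.5)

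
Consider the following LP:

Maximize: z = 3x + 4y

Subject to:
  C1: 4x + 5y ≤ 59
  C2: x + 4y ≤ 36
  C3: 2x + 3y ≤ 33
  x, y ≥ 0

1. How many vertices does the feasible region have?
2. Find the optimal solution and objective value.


1. 5
2. x = 6, y = 7, z = 46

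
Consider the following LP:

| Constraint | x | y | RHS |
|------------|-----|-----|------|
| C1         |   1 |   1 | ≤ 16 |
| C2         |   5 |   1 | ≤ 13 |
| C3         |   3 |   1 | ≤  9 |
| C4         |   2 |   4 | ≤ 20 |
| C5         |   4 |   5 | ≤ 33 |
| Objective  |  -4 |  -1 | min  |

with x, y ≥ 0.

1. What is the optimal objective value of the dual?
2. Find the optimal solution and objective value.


1. -11
2. x = 2, y = 3, z = -11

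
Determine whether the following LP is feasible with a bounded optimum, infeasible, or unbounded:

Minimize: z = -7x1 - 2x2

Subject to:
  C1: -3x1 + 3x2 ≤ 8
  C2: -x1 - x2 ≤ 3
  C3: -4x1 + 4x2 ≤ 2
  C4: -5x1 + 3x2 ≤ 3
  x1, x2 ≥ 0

Unbounded (objective can decrease without bound)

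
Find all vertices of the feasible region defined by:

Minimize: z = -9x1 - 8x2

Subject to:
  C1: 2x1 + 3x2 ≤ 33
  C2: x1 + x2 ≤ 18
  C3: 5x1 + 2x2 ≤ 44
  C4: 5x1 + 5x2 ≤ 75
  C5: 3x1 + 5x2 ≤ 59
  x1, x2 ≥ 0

(0, 0), (8.8, 0), (6, 7), (0, 11)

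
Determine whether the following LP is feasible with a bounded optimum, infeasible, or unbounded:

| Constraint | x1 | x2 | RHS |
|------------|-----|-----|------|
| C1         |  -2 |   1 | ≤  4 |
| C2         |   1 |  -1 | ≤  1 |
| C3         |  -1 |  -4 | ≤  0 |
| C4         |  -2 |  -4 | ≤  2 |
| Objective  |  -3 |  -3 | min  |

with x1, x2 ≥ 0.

Unbounded (objective can decrease without bound)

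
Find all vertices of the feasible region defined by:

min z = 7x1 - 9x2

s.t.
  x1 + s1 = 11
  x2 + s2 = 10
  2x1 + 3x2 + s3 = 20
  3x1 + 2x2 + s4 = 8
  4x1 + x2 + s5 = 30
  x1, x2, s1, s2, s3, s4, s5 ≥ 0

(0, 0), (2.667, 0), (0, 4)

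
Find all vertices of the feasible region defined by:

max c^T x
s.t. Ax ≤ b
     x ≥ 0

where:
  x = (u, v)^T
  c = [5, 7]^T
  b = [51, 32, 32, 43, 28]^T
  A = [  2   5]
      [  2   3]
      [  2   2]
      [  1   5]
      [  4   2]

(0, 0), (7, 0), (3, 8), (0, 8.6)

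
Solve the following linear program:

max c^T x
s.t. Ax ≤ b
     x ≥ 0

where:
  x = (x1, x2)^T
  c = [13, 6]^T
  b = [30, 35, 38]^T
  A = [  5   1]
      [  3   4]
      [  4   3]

Evaluate the objective at each vertex of the feasible region:
  z(0, 0) = 0
  z(6, 0) = 78
  z(5, 5) = 95  ←
  z(0, 8.75) = 52.5
The maximum is at x1 = 5, x2 = 5.

x1 = 5, x2 = 5, z = 95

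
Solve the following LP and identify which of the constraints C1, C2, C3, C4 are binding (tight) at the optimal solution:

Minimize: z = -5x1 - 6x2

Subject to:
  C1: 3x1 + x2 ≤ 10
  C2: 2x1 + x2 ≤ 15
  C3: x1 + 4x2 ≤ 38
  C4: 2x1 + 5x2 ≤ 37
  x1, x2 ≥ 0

At x1 = 1, x2 = 7, compute slack b - a·x for each constraint:
  C1: 10 − 10 = 0  (binding)
  C2: 15 − 9 = 6  (slack)
  C3: 38 − 29 = 9  (slack)
  C4: 37 − 37 = 0  (binding)

Optimal: x1 = 1, x2 = 7
Binding: C1, C4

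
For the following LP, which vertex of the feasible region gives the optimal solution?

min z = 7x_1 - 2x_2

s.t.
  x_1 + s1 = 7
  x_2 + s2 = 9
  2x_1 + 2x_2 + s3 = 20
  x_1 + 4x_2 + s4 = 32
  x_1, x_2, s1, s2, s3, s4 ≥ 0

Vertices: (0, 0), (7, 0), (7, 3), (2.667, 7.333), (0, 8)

Evaluate the objective at each vertex of the feasible region:
  z(0, 0) = 0
  z(7, 0) = 49
  z(7, 3) = 43
  z(2.667, 7.333) = 4
  z(0, 8) = -16  ←
The minimum is at x_1 = 0, x_2 = 8.

(0, 8)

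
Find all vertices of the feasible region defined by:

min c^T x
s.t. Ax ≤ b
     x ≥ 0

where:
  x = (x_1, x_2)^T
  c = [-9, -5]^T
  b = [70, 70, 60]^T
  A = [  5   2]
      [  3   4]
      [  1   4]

(0, 0), (14, 0), (10, 10), (5, 13.75), (0, 15)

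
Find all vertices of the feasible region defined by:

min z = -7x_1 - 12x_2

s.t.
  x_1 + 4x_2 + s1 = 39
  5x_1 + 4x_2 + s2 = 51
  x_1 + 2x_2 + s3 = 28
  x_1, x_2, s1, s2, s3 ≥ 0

(0, 0), (10.2, 0), (3, 9), (0, 9.75)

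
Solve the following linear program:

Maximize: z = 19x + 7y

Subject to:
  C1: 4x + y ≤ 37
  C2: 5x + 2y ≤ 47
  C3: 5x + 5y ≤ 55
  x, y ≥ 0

Evaluate the objective at each vertex of the feasible region:
  z(0, 0) = 0
  z(9.25, 0) = 175.8
  z(9, 1) = 178  ←
  z(8.333, 2.667) = 177
  z(0, 11) = 77
The maximum is at x = 9, y = 1.

x = 9, y = 1, z = 178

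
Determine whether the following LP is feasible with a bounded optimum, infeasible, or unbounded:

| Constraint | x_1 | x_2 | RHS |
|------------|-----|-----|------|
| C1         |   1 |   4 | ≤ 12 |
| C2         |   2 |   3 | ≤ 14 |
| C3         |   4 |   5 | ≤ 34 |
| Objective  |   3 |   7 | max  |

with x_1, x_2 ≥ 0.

Feasible with a bounded optimal solution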